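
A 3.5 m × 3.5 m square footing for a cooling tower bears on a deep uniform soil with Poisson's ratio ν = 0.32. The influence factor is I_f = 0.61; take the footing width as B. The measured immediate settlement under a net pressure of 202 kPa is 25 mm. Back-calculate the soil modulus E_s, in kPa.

E_s ≈ 15500 kPa

S_e = q·B·(1−ν²)/E_s · I_f  ⇒  E_s = q·B·(1−ν²)·I_f / S_e.
E_s = 202 × 3.5 × 0.8976 × 0.61 / 0.025 = 15480 kPa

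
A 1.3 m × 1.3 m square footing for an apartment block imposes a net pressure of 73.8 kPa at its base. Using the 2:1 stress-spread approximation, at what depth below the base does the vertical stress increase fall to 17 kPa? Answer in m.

2:1 spreading — at depth z the loaded area has grown by z in each plan dimension:
qB²/(B+z)² = Δσ_z ⇒ z = B(√(q/Δσ_z) − 1) = 1.3×(√(73.8/17) − 1) = 1.409 m

z ≈ 1.41 m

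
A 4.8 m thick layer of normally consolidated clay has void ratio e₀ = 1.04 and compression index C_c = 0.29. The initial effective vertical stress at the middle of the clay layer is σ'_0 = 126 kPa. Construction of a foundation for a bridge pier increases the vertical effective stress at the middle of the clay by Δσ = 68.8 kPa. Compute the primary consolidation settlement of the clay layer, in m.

S_c ≈ 0.129 m

Final effective stress: σ'_f = σ'_0 + Δσ = 126 + 68.8 = 194.8 kPa.
Normally consolidated clay, so the full stress increment lies on the virgin compression line:
S_c = C_c·H/(1+e₀)·log₁₀(σ'_f/σ'_0) = 0.29×4.8/(1+1.04)×log₁₀(194.8/126)
    = 0.68235 × 0.18922 = 0.1291 m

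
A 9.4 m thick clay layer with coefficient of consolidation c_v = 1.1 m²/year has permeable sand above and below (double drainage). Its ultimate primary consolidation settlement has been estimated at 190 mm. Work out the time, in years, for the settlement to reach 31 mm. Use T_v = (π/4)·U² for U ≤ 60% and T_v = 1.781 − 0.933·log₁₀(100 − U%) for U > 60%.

Drainage path length: H_d = H/2 = 4.7 m (double drainage).
U = S(t)/S_ult = 31/190 = 0.1632.
U ≤ 60%: T_v = (π/4)·U² = (π/4)×0.16316² = 0.020908.
t = T_v·H_d²/c_v = 0.020908×4.7²/1.1 = 0.4199 years.

t ≈ 0.42 years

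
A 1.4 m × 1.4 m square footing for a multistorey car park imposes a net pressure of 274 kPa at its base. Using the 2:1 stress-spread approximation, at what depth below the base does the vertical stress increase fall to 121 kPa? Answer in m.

z ≈ 0.707 m

2:1 spreading — at depth z the loaded area has grown by z in each plan dimension:
qB²/(B+z)² = Δσ_z ⇒ z = B(√(q/Δσ_z) − 1) = 1.4×(√(274/121) − 1) = 0.7067 m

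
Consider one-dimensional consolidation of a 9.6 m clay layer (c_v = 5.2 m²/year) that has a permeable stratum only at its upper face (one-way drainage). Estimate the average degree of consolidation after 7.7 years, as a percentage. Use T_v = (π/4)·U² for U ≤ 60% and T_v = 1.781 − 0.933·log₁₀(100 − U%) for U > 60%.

U ≈ 72.3 %

Drainage path length: H_d = H = 9.6 m (single drainage).
T_v = c_v·t/H_d² = 5.2×7.7/9.6² = 0.43446.
T_v = 0.43446 corresponds to the U > 60% branch:
U = 1 − 10^((1.781 − T_v)/0.933)/100 = 0.7225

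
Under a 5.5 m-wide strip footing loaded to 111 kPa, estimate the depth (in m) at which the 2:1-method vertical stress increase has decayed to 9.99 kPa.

2:1 spreading — at depth z the loaded area has grown by z in each plan dimension:
qB/(B+z) = Δσ_z ⇒ z = qB/Δσ_z − B = 111×5.5/9.99 − 5.5 = 55.61 m

z ≈ 55.6 m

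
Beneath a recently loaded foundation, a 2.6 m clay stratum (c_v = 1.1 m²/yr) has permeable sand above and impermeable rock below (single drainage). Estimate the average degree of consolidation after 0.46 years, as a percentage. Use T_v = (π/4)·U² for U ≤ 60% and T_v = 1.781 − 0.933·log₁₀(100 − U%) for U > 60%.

Drainage path length: H_d = H = 2.6 m (single drainage).
T_v = c_v·t/H_d² = 1.1×0.46/2.6² = 0.074852.
T_v = 0.074852 corresponds to the U ≤ 60% branch:
U = √(4T_v/π) = 0.3087

U ≈ 30.9 %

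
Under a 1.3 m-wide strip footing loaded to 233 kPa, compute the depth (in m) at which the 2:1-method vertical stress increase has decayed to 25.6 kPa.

2:1 spreading — at depth z the loaded area has grown by z in each plan dimension:
qB/(B+z) = Δσ_z ⇒ z = qB/Δσ_z − B = 233×1.3/25.6 − 1.3 = 10.53 m

z ≈ 10.5 m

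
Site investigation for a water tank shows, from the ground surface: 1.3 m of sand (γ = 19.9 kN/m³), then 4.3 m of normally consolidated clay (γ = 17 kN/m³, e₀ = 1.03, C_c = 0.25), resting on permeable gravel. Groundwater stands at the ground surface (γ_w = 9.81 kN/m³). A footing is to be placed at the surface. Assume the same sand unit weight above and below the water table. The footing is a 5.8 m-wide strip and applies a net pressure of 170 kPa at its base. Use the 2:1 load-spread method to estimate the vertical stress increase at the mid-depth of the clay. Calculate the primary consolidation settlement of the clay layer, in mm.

Mid-depth of clay below the ground surface: z = 1.3 + 4.3/2 = 3.45 m.
Total vertical stress at mid-clay: σ_v = 19.9×1.3 + 17×2.15 = 62.42 kPa.
Pore pressure: u = 9.81×(3.45 − 0) = 33.845 kPa.
Initial effective stress: σ'_0 = σ_v − u = 62.42 − 33.845 = 28.575 kPa.
Stress increase at mid-clay by the 2:1 spreading method:
Δσ = qB/(B+z) = 170×5.8/(5.8+3.45) = 106.59 kPa
Final effective stress: σ'_f = σ'_0 + Δσ = 28.575 + 106.59 = 135.16 kPa.
Normally consolidated clay, so the full stress increment lies on the virgin compression line:
S_c = C_c·H/(1+e₀)·log₁₀(σ'_f/σ'_0) = 0.25×4.3/(1+1.03)×log₁₀(135.16/28.575)
    = 0.52956 × 0.67486 = 0.3574 m

S_c ≈ 357 mm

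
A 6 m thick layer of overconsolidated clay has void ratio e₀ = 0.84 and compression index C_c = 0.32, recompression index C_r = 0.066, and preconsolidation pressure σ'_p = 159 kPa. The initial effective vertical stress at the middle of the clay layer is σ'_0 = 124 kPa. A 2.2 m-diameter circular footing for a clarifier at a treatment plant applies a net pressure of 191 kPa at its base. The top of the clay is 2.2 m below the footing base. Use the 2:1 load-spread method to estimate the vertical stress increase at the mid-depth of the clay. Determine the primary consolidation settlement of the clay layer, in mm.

S_c ≈ 11.9 mm

Mid-depth of clay below the footing base: z = 2.2 + 6/2 = 5.2 m.
Stress increase at mid-clay by the 2:1 spreading method:
Δσ ≈ qD²/(D+z)² = 191×2.2²/(2.2+5.2)² = 16.882 kPa
Final effective stress: σ'_f = 124 + 16.882 = 140.88 kPa.
σ'_f = 140.88 ≤ σ'_p = 159 kPa, so the clay remains overconsolidated and only the recompression index applies:
S_c = C_r·H/(1+e₀)·log₁₀(σ'_f/σ'_0) = 0.066×6/1.84×log₁₀(140.88/124)
    = 0.21522 × 0.055428 = 0.01193 m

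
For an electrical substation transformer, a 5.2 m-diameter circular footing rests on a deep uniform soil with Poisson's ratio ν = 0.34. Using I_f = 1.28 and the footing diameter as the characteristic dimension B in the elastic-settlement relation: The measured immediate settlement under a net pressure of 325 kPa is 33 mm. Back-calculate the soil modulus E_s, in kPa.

E_s ≈ 58000 kPa

S_e = q·B·(1−ν²)/E_s · I_f  ⇒  E_s = q·B·(1−ν²)·I_f / S_e.
E_s = 325 × 5.2 × 0.8844 × 1.28 / 0.033 = 57970 kPa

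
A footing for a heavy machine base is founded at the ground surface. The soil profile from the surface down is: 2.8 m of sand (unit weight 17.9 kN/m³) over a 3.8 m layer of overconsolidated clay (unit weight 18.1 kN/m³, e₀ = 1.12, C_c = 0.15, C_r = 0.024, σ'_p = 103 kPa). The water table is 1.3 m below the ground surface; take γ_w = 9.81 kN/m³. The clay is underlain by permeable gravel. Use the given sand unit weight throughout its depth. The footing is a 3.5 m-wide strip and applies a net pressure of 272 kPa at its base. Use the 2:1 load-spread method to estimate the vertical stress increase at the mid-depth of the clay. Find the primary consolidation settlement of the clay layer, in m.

S_c ≈ 0.0697 m

Mid-depth of clay below the ground surface: z = 2.8 + 3.8/2 = 4.7 m.
Total vertical stress at mid-clay: σ_v = 17.9×2.8 + 18.1×1.9 = 84.51 kPa.
Pore pressure: u = 9.81×(4.7 − 1.3) = 33.354 kPa.
Initial effective stress: σ'_0 = σ_v − u = 84.51 − 33.354 = 51.156 kPa.
Stress increase at mid-clay by the 2:1 spreading method:
Δσ = qB/(B+z) = 272×3.5/(3.5+4.7) = 116.1 kPa
Final effective stress: σ'_f = 51.156 + 116.1 = 167.26 kPa.
σ'_f = 167.26 > σ'_p = 103 kPa, so the stress path crosses the preconsolidation pressure — recompression up to σ'_p, then virgin compression beyond:
S_c = H/(1+e₀)·[C_r·log₁₀(σ'_p/σ'_0) + C_c·log₁₀(σ'_f/σ'_p)]
    = 3.8/2.12 × [0.024×log₁₀(103/51.156) + 0.15×log₁₀(167.26/103)]
    = 1.7925 × [0.0072946 + 0.031583] = 0.06969 m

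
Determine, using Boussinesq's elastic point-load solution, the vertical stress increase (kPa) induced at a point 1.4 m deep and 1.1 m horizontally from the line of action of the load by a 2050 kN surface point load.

Boussinesq vertical stress below a point load on an elastic half-space:
Δσ_z = 3P/(2πz²) · [1 + (r/z)²]^(−5/2)
r/z = 1.1/1.4 = 0.78571; [1+(r/z)²]^(−5/2) = 0.3006.
Δσ_z = 3×2050/(2π×1.4²) × 0.3006 = 499.39 × 0.3006 = 150.1 kPa

Δσ_z ≈ 150 kPa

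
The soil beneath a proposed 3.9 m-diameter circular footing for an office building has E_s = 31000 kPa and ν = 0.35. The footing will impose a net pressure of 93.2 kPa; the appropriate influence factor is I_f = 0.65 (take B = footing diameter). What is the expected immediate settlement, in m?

S_e ≈ 0.00669 m

Immediate (elastic) settlement: S_e = q·B·(1−ν²)/E_s · I_f.
S_e = 93.2 × 3.9 × (1 − 0.35²) / 31000 × 0.65
    = 93.2 × 3.9 × 0.8775 / 31000 × 0.65
    = 0.006688 m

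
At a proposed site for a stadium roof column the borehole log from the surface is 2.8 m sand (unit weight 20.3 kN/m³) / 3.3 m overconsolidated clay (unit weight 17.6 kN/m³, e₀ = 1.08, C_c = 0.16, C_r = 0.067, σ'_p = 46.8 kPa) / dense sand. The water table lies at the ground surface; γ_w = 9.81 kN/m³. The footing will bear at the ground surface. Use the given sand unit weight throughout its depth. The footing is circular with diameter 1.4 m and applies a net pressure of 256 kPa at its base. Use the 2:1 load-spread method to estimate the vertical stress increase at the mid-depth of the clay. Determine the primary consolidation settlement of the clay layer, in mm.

Mid-depth of clay below the ground surface: z = 2.8 + 3.3/2 = 4.45 m.
Total vertical stress at mid-clay: σ_v = 20.3×2.8 + 17.6×1.65 = 85.88 kPa.
Pore pressure: u = 9.81×(4.45 − 0) = 43.655 kPa.
Initial effective stress: σ'_0 = σ_v − u = 85.88 − 43.655 = 42.225 kPa.
Stress increase at mid-clay by the 2:1 spreading method:
Δσ ≈ qD²/(D+z)² = 256×1.4²/(1.4+4.45)² = 14.662 kPa
Final effective stress: σ'_f = 42.225 + 14.662 = 56.887 kPa.
σ'_f = 56.887 > σ'_p = 46.8 kPa, so the stress path crosses the preconsolidation pressure — recompression up to σ'_p, then virgin compression beyond:
S_c = H/(1+e₀)·[C_r·log₁₀(σ'_p/σ'_0) + C_c·log₁₀(σ'_f/σ'_p)]
    = 3.3/2.08 × [0.067×log₁₀(46.8/42.225) + 0.16×log₁₀(56.887/46.8)]
    = 1.5865 × [0.0029933 + 0.013563] = 0.02627 m

S_c ≈ 26.3 mm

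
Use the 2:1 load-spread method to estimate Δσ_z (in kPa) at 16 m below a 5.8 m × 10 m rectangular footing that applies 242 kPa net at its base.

By the 2:1 method the load spreads at 1 horizontal : 2 vertical, so at depth z the loaded area has grown by z in each plan dimension:
Δσ = qBL/((B+z)(L+z)) = 242×5.8×10/((5.8+16)(10+16)) = 24.764 kPa

Δσ_z ≈ 24.8 kPa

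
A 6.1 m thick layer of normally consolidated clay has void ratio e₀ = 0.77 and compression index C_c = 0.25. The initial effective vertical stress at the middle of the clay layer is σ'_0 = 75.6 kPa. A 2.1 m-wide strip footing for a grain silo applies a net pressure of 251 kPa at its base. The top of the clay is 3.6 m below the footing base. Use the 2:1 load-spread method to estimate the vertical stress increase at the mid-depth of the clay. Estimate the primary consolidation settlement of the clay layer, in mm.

Mid-depth of clay below the footing base: z = 3.6 + 6.1/2 = 6.65 m.
Stress increase at mid-clay by the 2:1 spreading method:
Δσ = qB/(B+z) = 251×2.1/(2.1+6.65) = 60.24 kPa
Final effective stress: σ'_f = σ'_0 + Δσ = 75.6 + 60.24 = 135.84 kPa.
Normally consolidated clay, so the full stress increment lies on the virgin compression line:
S_c = C_c·H/(1+e₀)·log₁₀(σ'_f/σ'_0) = 0.25×6.1/(1+0.77)×log₁₀(135.84/75.6)
    = 0.86158 × 0.25451 = 0.2193 m

S_c ≈ 219 mm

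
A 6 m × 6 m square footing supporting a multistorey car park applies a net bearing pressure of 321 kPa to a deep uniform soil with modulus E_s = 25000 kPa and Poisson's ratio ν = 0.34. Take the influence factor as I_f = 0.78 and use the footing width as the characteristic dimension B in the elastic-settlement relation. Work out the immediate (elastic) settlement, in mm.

S_e ≈ 53.1 mm

Immediate (elastic) settlement: S_e = q·B·(1−ν²)/E_s · I_f.
S_e = 321 × 6 × (1 − 0.34²) / 25000 × 0.78
    = 321 × 6 × 0.8844 / 25000 × 0.78
    = 0.05314 m = 53.14 mm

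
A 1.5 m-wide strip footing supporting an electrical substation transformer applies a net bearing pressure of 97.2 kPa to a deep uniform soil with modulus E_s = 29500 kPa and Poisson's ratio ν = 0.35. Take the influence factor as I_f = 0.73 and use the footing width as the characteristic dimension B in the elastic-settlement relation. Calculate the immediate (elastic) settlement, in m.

Immediate (elastic) settlement: S_e = q·B·(1−ν²)/E_s · I_f.
S_e = 97.2 × 1.5 × (1 − 0.35²) / 29500 × 0.73
    = 97.2 × 1.5 × 0.8775 / 29500 × 0.73
    = 0.003166 m

S_e ≈ 0.00317 m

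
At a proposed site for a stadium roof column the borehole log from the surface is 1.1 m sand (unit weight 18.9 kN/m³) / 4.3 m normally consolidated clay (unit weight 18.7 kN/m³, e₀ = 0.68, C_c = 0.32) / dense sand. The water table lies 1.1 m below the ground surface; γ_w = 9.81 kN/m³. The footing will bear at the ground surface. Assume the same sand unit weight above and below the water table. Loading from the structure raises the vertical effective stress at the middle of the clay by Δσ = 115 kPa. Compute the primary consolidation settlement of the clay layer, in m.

Mid-depth of clay below the ground surface: z = 1.1 + 4.3/2 = 3.25 m.
Total vertical stress at mid-clay: σ_v = 18.9×1.1 + 18.7×2.15 = 60.995 kPa.
Pore pressure: u = 9.81×(3.25 − 1.1) = 21.091 kPa.
Initial effective stress: σ'_0 = σ_v − u = 60.995 − 21.091 = 39.904 kPa.
Final effective stress: σ'_f = σ'_0 + Δσ = 39.904 + 115 = 154.9 kPa.
Normally consolidated clay, so the full stress increment lies on the virgin compression line:
S_c = C_c·H/(1+e₀)·log₁₀(σ'_f/σ'_0) = 0.32×4.3/(1+0.68)×log₁₀(154.9/39.904)
    = 0.81905 × 0.58903 = 0.4824 m

S_c ≈ 0.482 m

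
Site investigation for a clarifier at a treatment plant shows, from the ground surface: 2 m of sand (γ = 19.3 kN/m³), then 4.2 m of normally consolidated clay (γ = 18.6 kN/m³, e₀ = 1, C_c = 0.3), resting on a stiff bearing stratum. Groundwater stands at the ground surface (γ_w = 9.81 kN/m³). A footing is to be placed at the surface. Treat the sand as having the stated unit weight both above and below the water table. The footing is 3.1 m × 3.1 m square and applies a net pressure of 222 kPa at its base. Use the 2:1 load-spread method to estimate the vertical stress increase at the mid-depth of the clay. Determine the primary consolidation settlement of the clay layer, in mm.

S_c ≈ 203 mm

Mid-depth of clay below the ground surface: z = 2 + 4.2/2 = 4.1 m.
Total vertical stress at mid-clay: σ_v = 19.3×2 + 18.6×2.1 = 77.66 kPa.
Pore pressure: u = 9.81×(4.1 − 0) = 40.221 kPa.
Initial effective stress: σ'_0 = σ_v − u = 77.66 − 40.221 = 37.439 kPa.
Stress increase at mid-clay by the 2:1 spreading method:
Δσ = qBL/((B+z)(L+z)) = 222×3.1×3.1/((3.1+4.1)(3.1+4.1)) = 41.154 kPa
Final effective stress: σ'_f = σ'_0 + Δσ = 37.439 + 41.154 = 78.593 kPa.
Normally consolidated clay, so the full stress increment lies on the virgin compression line:
S_c = C_c·H/(1+e₀)·log₁₀(σ'_f/σ'_0) = 0.3×4.2/(1+1)×log₁₀(78.593/37.439)
    = 0.63 × 0.32206 = 0.2029 m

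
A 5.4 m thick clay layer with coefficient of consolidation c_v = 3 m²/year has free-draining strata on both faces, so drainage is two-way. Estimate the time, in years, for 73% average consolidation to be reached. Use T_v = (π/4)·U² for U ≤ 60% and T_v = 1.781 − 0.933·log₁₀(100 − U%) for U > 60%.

t ≈ 1.08 years

Drainage path length: H_d = H/2 = 2.7 m (double drainage).
U > 60%: T_v = 1.781 − 0.933·log₁₀(100 − 73) = 0.44554.
t = T_v·H_d²/c_v = 0.44554×2.7²/3 = 1.083 years.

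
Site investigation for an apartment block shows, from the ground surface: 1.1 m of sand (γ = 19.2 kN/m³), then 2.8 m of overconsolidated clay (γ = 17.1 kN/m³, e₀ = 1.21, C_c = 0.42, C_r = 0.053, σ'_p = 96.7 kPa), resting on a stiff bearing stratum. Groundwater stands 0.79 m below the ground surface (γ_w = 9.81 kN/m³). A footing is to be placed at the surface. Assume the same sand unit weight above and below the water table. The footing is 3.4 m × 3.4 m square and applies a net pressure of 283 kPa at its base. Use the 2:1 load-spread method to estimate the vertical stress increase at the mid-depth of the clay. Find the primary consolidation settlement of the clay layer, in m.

Mid-depth of clay below the ground surface: z = 1.1 + 2.8/2 = 2.5 m.
Total vertical stress at mid-clay: σ_v = 19.2×1.1 + 17.1×1.4 = 45.06 kPa.
Pore pressure: u = 9.81×(2.5 − 0.79) = 16.775 kPa.
Initial effective stress: σ'_0 = σ_v − u = 45.06 − 16.775 = 28.285 kPa.
Stress increase at mid-clay by the 2:1 spreading method:
Δσ = qBL/((B+z)(L+z)) = 283×3.4×3.4/((3.4+2.5)(3.4+2.5)) = 93.981 kPa
Final effective stress: σ'_f = 28.285 + 93.981 = 122.27 kPa.
σ'_f = 122.27 > σ'_p = 96.7 kPa, so the stress path crosses the preconsolidation pressure — recompression up to σ'_p, then virgin compression beyond:
S_c = H/(1+e₀)·[C_r·log₁₀(σ'_p/σ'_0) + C_c·log₁₀(σ'_f/σ'_p)]
    = 2.8/2.21 × [0.053×log₁₀(96.7/28.285) + 0.42×log₁₀(122.27/96.7)]
    = 1.267 × [0.028295 + 0.042795] = 0.09007 m

S_c ≈ 0.0901 m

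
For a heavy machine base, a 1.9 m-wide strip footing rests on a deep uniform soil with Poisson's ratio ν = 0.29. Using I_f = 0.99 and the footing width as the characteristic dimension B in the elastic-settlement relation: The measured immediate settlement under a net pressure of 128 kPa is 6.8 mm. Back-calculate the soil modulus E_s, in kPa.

E_s ≈ 32400 kPa

S_e = q·B·(1−ν²)/E_s · I_f  ⇒  E_s = q·B·(1−ν²)·I_f / S_e.
E_s = 128 × 1.9 × 0.9159 × 0.99 / 0.0068 = 32430 kPa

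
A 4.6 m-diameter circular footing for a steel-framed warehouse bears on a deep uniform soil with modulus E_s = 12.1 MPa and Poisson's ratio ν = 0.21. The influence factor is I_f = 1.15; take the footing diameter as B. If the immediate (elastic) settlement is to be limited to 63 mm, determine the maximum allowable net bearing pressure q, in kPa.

E_s = 12.1 MPa = 12100 kPa.
S_e = q·B·(1−ν²)/E_s · I_f  ⇒  q = S_e·E_s / (B·(1−ν²)·I_f).
q = 0.063 × 12100 / (4.6 × 0.9559 × 1.15) = 150.8 kPa

q ≈ 151 kPa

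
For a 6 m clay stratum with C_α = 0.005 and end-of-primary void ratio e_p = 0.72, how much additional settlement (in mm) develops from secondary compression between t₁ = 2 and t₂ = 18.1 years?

S_s ≈ 16.7 mm

Secondary compression: S_s = C_α·H/(1+e_p)·log₁₀(t₂/t₁)
S_s = 0.005×6/(1+0.72)×log₁₀(18.1/2)
    = 0.01744 × 0.9566 = 0.01669 m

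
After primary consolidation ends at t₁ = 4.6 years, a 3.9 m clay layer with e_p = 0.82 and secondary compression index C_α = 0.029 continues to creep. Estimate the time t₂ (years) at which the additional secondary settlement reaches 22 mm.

t₂ ≈ 10.4 years

S_s = C_α·H/(1+e_p)·log₁₀(t₂/t₁) ⇒ log₁₀(t₂/t₁) = S_s·(1+e_p)/(C_α·H).
log₁₀(t₂/t₁) = 0.022 × (1+0.82) / (0.029×3.9) = 0.354
t₂ = t₁ × 10^0.354 = 4.6 × 2.26 = 10.39 years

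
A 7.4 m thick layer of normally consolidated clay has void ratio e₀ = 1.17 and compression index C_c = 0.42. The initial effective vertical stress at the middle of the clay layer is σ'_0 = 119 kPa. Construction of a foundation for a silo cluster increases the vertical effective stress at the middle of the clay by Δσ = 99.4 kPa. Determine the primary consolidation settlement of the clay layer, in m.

S_c ≈ 0.378 m

Final effective stress: σ'_f = σ'_0 + Δσ = 119 + 99.4 = 218.4 kPa.
Normally consolidated clay, so the full stress increment lies on the virgin compression line:
S_c = C_c·H/(1+e₀)·log₁₀(σ'_f/σ'_0) = 0.42×7.4/(1+1.17)×log₁₀(218.4/119)
    = 1.4323 × 0.26371 = 0.3777 m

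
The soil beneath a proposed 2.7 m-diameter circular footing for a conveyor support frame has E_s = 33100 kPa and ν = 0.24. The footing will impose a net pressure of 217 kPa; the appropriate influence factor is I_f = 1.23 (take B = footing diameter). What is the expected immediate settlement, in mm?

S_e ≈ 20.5 mm

Immediate (elastic) settlement: S_e = q·B·(1−ν²)/E_s · I_f.
S_e = 217 × 2.7 × (1 − 0.24²) / 33100 × 1.23
    = 217 × 2.7 × 0.9424 / 33100 × 1.23
    = 0.02052 m = 20.52 mm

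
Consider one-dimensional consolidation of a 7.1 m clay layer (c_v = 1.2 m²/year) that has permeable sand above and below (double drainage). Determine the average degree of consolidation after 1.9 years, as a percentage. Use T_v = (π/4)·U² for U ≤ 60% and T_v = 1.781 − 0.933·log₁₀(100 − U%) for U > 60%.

Drainage path length: H_d = H/2 = 3.55 m (double drainage).
T_v = c_v·t/H_d² = 1.2×1.9/3.55² = 0.18092.
T_v = 0.18092 corresponds to the U ≤ 60% branch:
U = √(4T_v/π) = 0.48

U ≈ 48 %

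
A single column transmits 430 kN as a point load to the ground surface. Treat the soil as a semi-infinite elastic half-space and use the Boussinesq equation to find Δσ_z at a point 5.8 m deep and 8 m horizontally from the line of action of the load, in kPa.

Δσ_z ≈ 0.425 kPa

Boussinesq vertical stress below a point load on an elastic half-space:
Δσ_z = 3P/(2πz²) · [1 + (r/z)²]^(−5/2)
r/z = 8/5.8 = 1.3793; [1+(r/z)²]^(−5/2) = 0.069674.
Δσ_z = 3×430/(2π×5.8²) × 0.069674 = 6.1031 × 0.069674 = 0.4252 kPa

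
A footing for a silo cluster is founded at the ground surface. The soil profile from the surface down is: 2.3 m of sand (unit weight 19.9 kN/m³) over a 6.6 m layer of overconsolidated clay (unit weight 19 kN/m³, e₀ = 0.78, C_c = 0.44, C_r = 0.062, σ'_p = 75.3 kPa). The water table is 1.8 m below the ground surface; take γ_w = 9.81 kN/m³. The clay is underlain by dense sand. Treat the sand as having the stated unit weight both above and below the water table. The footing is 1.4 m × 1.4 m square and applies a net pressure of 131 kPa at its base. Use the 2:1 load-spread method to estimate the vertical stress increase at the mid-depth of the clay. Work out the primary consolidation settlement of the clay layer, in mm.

Mid-depth of clay below the ground surface: z = 2.3 + 6.6/2 = 5.6 m.
Total vertical stress at mid-clay: σ_v = 19.9×2.3 + 19×3.3 = 108.47 kPa.
Pore pressure: u = 9.81×(5.6 − 1.8) = 37.278 kPa.
Initial effective stress: σ'_0 = σ_v − u = 108.47 − 37.278 = 71.192 kPa.
Stress increase at mid-clay by the 2:1 spreading method:
Δσ = qBL/((B+z)(L+z)) = 131×1.4×1.4/((1.4+5.6)(1.4+5.6)) = 5.24 kPa
Final effective stress: σ'_f = 71.192 + 5.24 = 76.432 kPa.
σ'_f = 76.432 > σ'_p = 75.3 kPa, so the stress path crosses the preconsolidation pressure — recompression up to σ'_p, then virgin compression beyond:
S_c = H/(1+e₀)·[C_r·log₁₀(σ'_p/σ'_0) + C_c·log₁₀(σ'_f/σ'_p)]
    = 6.6/1.78 × [0.062×log₁₀(75.3/71.192) + 0.44×log₁₀(76.432/75.3)]
    = 3.7079 × [0.0015106 + 0.0028513] = 0.01617 m

S_c ≈ 16.2 mm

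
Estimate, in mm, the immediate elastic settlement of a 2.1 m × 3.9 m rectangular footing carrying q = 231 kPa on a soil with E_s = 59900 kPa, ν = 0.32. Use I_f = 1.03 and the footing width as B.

S_e ≈ 7.49 mm

Immediate (elastic) settlement: S_e = q·B·(1−ν²)/E_s · I_f.
S_e = 231 × 2.1 × (1 − 0.32²) / 59900 × 1.03
    = 231 × 2.1 × 0.8976 / 59900 × 1.03
    = 0.007487 m = 7.487 mm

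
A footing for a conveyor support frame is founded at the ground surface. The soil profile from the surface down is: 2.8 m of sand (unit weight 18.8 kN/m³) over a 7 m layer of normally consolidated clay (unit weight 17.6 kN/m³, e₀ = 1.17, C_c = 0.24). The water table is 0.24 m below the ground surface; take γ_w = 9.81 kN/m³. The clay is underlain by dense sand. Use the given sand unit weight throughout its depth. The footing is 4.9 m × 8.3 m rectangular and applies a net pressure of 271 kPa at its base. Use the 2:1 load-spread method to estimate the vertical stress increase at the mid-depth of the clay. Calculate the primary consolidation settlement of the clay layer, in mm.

Mid-depth of clay below the ground surface: z = 2.8 + 7/2 = 6.3 m.
Total vertical stress at mid-clay: σ_v = 18.8×2.8 + 17.6×3.5 = 114.24 kPa.
Pore pressure: u = 9.81×(6.3 − 0.24) = 59.449 kPa.
Initial effective stress: σ'_0 = σ_v − u = 114.24 − 59.449 = 54.791 kPa.
Stress increase at mid-clay by the 2:1 spreading method:
Δσ = qBL/((B+z)(L+z)) = 271×4.9×8.3/((4.9+6.3)(8.3+6.3)) = 67.402 kPa
Final effective stress: σ'_f = σ'_0 + Δσ = 54.791 + 67.402 = 122.19 kPa.
Normally consolidated clay, so the full stress increment lies on the virgin compression line:
S_c = C_c·H/(1+e₀)·log₁₀(σ'_f/σ'_0) = 0.24×7/(1+1.17)×log₁₀(122.19/54.791)
    = 0.77419 × 0.34833 = 0.2697 m

S_c ≈ 270 mm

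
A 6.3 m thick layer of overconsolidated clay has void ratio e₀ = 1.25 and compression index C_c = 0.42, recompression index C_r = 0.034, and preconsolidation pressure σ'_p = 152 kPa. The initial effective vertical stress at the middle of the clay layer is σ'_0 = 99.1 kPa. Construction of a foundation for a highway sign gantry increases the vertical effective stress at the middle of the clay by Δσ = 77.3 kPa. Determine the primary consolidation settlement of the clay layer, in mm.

Final effective stress: σ'_f = 99.1 + 77.3 = 176.4 kPa.
σ'_f = 176.4 > σ'_p = 152 kPa, so the stress path crosses the preconsolidation pressure — recompression up to σ'_p, then virgin compression beyond:
S_c = H/(1+e₀)·[C_r·log₁₀(σ'_p/σ'_0) + C_c·log₁₀(σ'_f/σ'_p)]
    = 6.3/2.25 × [0.034×log₁₀(152/99.1) + 0.42×log₁₀(176.4/152)]
    = 2.8 × [0.0063162 + 0.027155] = 0.09372 m

S_c ≈ 93.7 mm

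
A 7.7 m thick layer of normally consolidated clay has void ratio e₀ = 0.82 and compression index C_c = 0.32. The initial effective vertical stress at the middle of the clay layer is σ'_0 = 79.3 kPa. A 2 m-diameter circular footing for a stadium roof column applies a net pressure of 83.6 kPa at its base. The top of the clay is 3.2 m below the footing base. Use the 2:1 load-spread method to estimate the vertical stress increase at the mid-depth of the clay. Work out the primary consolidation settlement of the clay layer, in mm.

S_c ≈ 29.5 mm

Mid-depth of clay below the footing base: z = 3.2 + 7.7/2 = 7.05 m.
Stress increase at mid-clay by the 2:1 spreading method:
Δσ ≈ qD²/(D+z)² = 83.6×2²/(2+7.05)² = 4.0829 kPa
Final effective stress: σ'_f = σ'_0 + Δσ = 79.3 + 4.0829 = 83.383 kPa.
Normally consolidated clay, so the full stress increment lies on the virgin compression line:
S_c = C_c·H/(1+e₀)·log₁₀(σ'_f/σ'_0) = 0.32×7.7/(1+0.82)×log₁₀(83.383/79.3)
    = 1.3538 × 0.021804 = 0.02952 m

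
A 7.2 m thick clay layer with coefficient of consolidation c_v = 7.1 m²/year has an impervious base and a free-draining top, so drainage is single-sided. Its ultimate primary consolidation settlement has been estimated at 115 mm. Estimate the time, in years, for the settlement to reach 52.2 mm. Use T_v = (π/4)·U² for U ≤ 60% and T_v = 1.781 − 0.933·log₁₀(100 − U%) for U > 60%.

t ≈ 1.18 years

Drainage path length: H_d = H = 7.2 m (single drainage).
U = S(t)/S_ult = 52.2/115 = 0.4539.
U ≤ 60%: T_v = (π/4)·U² = (π/4)×0.45391² = 0.16182.
t = T_v·H_d²/c_v = 0.16182×7.2²/7.1 = 1.182 years.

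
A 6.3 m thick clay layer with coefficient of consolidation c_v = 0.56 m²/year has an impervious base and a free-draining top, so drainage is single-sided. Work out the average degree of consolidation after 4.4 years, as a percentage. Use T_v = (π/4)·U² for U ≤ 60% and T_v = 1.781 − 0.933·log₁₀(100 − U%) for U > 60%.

Drainage path length: H_d = H = 6.3 m (single drainage).
T_v = c_v·t/H_d² = 0.56×4.4/6.3² = 0.062081.
T_v = 0.062081 corresponds to the U ≤ 60% branch:
U = √(4T_v/π) = 0.2811

U ≈ 28.1 %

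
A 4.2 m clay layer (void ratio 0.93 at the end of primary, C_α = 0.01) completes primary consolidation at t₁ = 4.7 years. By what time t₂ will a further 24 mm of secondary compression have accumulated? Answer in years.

S_s = C_α·H/(1+e_p)·log₁₀(t₂/t₁) ⇒ log₁₀(t₂/t₁) = S_s·(1+e_p)/(C_α·H).
log₁₀(t₂/t₁) = 0.024 × (1+0.93) / (0.01×4.2) = 1.103
t₂ = t₁ × 10^1.103 = 4.7 × 12.67 = 59.56 years

t₂ ≈ 59.6 years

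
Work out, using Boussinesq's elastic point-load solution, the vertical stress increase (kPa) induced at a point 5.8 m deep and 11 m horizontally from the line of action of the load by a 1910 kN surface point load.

Δσ_z ≈ 0.598 kPa

Boussinesq vertical stress below a point load on an elastic half-space:
Δσ_z = 3P/(2πz²) · [1 + (r/z)²]^(−5/2)
r/z = 11/5.8 = 1.8966; [1+(r/z)²]^(−5/2) = 0.022072.
Δσ_z = 3×1910/(2π×5.8²) × 0.022072 = 27.109 × 0.022072 = 0.5983 kPa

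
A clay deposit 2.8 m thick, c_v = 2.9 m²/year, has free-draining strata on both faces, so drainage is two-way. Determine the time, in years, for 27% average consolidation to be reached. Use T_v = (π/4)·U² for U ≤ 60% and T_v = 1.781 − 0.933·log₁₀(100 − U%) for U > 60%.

Drainage path length: H_d = H/2 = 1.4 m (double drainage).
U ≤ 60%: T_v = (π/4)·U² = (π/4)×0.27² = 0.057256.
t = T_v·H_d²/c_v = 0.057256×1.4²/2.9 = 0.0387 years.

t ≈ 0.0387 years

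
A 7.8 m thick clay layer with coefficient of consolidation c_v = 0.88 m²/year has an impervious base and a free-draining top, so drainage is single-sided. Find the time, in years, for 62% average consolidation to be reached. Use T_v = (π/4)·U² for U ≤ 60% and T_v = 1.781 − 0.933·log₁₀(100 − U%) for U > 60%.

t ≈ 21.2 years

Drainage path length: H_d = H = 7.8 m (single drainage).
U > 60%: T_v = 1.781 − 0.933·log₁₀(100 − 62) = 0.30706.
t = T_v·H_d²/c_v = 0.30706×7.8²/0.88 = 21.23 years.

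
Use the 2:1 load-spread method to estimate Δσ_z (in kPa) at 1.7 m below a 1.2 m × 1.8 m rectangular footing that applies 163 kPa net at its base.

By the 2:1 method the load spreads at 1 horizontal : 2 vertical, so at depth z the loaded area has grown by z in each plan dimension:
Δσ = qBL/((B+z)(L+z)) = 163×1.2×1.8/((1.2+1.7)(1.8+1.7)) = 34.688 kPa

Δσ_z ≈ 34.7 kPa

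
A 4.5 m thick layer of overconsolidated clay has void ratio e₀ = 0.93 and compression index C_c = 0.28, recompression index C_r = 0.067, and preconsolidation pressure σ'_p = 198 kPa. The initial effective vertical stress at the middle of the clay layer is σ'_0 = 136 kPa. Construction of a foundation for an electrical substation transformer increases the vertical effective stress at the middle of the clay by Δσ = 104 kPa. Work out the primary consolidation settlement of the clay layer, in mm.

S_c ≈ 80 mm

Final effective stress: σ'_f = 136 + 104 = 240 kPa.
σ'_f = 240 > σ'_p = 198 kPa, so the stress path crosses the preconsolidation pressure — recompression up to σ'_p, then virgin compression beyond:
S_c = H/(1+e₀)·[C_r·log₁₀(σ'_p/σ'_0) + C_c·log₁₀(σ'_f/σ'_p)]
    = 4.5/1.93 × [0.067×log₁₀(198/136) + 0.28×log₁₀(240/198)]
    = 2.3316 × [0.010929 + 0.023393] = 0.08003 m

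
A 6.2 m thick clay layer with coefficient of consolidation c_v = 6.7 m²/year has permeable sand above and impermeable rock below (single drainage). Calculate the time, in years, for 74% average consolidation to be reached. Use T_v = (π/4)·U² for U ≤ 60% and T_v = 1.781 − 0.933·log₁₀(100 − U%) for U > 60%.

Drainage path length: H_d = H = 6.2 m (single drainage).
U > 60%: T_v = 1.781 − 0.933·log₁₀(100 − 74) = 0.46083.
t = T_v·H_d²/c_v = 0.46083×6.2²/6.7 = 2.644 years.

t ≈ 2.64 years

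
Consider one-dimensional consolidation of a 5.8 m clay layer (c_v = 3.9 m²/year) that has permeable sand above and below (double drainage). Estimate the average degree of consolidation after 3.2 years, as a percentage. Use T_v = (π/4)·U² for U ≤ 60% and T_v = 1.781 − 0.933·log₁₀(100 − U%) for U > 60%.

Drainage path length: H_d = H/2 = 2.9 m (double drainage).
T_v = c_v·t/H_d² = 3.9×3.2/2.9² = 1.4839.
T_v = 1.4839 corresponds to the U > 60% branch:
U = 1 − 10^((1.781 − T_v)/0.933)/100 = 0.9792

U ≈ 97.9 %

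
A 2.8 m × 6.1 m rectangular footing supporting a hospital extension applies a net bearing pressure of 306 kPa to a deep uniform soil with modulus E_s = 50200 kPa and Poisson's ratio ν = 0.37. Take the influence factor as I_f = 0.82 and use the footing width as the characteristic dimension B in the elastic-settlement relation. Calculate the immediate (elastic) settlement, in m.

Immediate (elastic) settlement: S_e = q·B·(1−ν²)/E_s · I_f.
S_e = 306 × 2.8 × (1 − 0.37²) / 50200 × 0.82
    = 306 × 2.8 × 0.8631 / 50200 × 0.82
    = 0.01208 m

S_e ≈ 0.0121 m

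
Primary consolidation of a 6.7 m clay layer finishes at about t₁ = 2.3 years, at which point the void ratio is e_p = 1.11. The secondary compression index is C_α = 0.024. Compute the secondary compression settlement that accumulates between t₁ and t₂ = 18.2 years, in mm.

S_s ≈ 68.5 mm

Secondary compression: S_s = C_α·H/(1+e_p)·log₁₀(t₂/t₁)
S_s = 0.024×6.7/(1+1.11)×log₁₀(18.2/2.3)
    = 0.07621 × 0.8983 = 0.06846 m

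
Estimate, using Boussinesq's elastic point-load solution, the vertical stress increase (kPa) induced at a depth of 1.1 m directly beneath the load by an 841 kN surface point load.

Boussinesq vertical stress below a point load on an elastic half-space:
Δσ_z = 3P/(2πz²) · [1 + (r/z)²]^(−5/2)
r/z = 0/1.1 = 0; [1+(r/z)²]^(−5/2) = 1.
Δσ_z = 3×841/(2π×1.1²) × 1 = 331.86 × 1 = 331.9 kPa

Δσ_z ≈ 332 kPa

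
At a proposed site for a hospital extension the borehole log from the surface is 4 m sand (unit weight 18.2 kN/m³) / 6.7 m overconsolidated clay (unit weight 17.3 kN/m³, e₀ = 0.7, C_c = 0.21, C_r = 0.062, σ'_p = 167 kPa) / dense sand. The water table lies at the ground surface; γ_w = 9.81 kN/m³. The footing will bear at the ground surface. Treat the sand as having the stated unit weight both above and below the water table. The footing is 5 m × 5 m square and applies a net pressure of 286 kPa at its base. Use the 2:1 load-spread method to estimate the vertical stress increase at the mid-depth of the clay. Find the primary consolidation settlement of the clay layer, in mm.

Mid-depth of clay below the ground surface: z = 4 + 6.7/2 = 7.35 m.
Total vertical stress at mid-clay: σ_v = 18.2×4 + 17.3×3.35 = 130.75 kPa.
Pore pressure: u = 9.81×(7.35 − 0) = 72.103 kPa.
Initial effective stress: σ'_0 = σ_v − u = 130.75 − 72.103 = 58.647 kPa.
Stress increase at mid-clay by the 2:1 spreading method:
Δσ = qBL/((B+z)(L+z)) = 286×5×5/((5+7.35)(5+7.35)) = 46.878 kPa
Final effective stress: σ'_f = 58.647 + 46.878 = 105.53 kPa.
σ'_f = 105.53 ≤ σ'_p = 167 kPa, so the clay remains overconsolidated and only the recompression index applies:
S_c = C_r·H/(1+e₀)·log₁₀(σ'_f/σ'_0) = 0.062×6.7/1.7×log₁₀(105.53/58.647)
    = 0.24435 × 0.25513 = 0.06234 m

S_c ≈ 62.3 mm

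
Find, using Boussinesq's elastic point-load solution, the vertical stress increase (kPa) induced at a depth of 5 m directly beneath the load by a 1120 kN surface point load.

Δσ_z ≈ 21.4 kPa

Boussinesq vertical stress below a point load on an elastic half-space:
Δσ_z = 3P/(2πz²) · [1 + (r/z)²]^(−5/2)
r/z = 0/5 = 0; [1+(r/z)²]^(−5/2) = 1.
Δσ_z = 3×1120/(2π×5²) × 1 = 21.39 × 1 = 21.39 kPa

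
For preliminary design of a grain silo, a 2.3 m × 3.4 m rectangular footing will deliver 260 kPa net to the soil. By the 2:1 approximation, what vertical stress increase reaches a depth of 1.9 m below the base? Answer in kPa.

Δσ_z ≈ 91.3 kPa

By the 2:1 method the load spreads at 1 horizontal : 2 vertical, so at depth z the loaded area has grown by z in each plan dimension:
Δσ = qBL/((B+z)(L+z)) = 260×2.3×3.4/((2.3+1.9)(3.4+1.9)) = 91.339 kPa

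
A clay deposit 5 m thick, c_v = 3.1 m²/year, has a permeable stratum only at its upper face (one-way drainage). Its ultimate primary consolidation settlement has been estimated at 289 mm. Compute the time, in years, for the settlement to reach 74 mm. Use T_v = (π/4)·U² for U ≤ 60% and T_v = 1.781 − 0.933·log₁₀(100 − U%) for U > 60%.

Drainage path length: H_d = H = 5 m (single drainage).
U = S(t)/S_ult = 74/289 = 0.2561.
U ≤ 60%: T_v = (π/4)·U² = (π/4)×0.25606² = 0.051494.
t = T_v·H_d²/c_v = 0.051494×5²/3.1 = 0.4153 years.

t ≈ 0.415 years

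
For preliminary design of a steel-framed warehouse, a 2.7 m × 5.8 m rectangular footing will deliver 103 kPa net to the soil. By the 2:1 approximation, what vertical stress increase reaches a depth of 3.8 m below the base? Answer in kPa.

Δσ_z ≈ 25.8 kPa

By the 2:1 method the load spreads at 1 horizontal : 2 vertical, so at depth z the loaded area has grown by z in each plan dimension:
Δσ = qBL/((B+z)(L+z)) = 103×2.7×5.8/((2.7+3.8)(5.8+3.8)) = 25.849 kPa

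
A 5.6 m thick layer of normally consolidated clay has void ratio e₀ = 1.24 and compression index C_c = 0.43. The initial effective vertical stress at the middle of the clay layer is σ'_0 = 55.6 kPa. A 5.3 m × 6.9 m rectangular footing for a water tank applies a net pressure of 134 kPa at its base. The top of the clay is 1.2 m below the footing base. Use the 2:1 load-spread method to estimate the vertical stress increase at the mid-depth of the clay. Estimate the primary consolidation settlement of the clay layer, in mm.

S_c ≈ 292 mm

Mid-depth of clay below the footing base: z = 1.2 + 5.6/2 = 4 m.
Stress increase at mid-clay by the 2:1 spreading method:
Δσ = qBL/((B+z)(L+z)) = 134×5.3×6.9/((5.3+4)(6.9+4)) = 48.342 kPa
Final effective stress: σ'_f = σ'_0 + Δσ = 55.6 + 48.342 = 103.94 kPa.
Normally consolidated clay, so the full stress increment lies on the virgin compression line:
S_c = C_c·H/(1+e₀)·log₁₀(σ'_f/σ'_0) = 0.43×5.6/(1+1.24)×log₁₀(103.94/55.6)
    = 1.075 × 0.27171 = 0.2921 m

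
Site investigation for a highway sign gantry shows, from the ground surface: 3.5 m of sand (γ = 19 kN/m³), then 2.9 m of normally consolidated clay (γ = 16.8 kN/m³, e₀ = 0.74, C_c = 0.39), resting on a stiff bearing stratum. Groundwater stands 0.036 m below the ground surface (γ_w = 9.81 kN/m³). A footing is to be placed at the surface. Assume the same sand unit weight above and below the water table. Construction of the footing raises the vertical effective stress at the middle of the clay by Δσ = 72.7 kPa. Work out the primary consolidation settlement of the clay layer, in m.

S_c ≈ 0.281 m

Mid-depth of clay below the ground surface: z = 3.5 + 2.9/2 = 4.95 m.
Total vertical stress at mid-clay: σ_v = 19×3.5 + 16.8×1.45 = 90.86 kPa.
Pore pressure: u = 9.81×(4.95 − 0.036) = 48.206 kPa.
Initial effective stress: σ'_0 = σ_v − u = 90.86 − 48.206 = 42.654 kPa.
Final effective stress: σ'_f = σ'_0 + Δσ = 42.654 + 72.7 = 115.35 kPa.
Normally consolidated clay, so the full stress increment lies on the virgin compression line:
S_c = C_c·H/(1+e₀)·log₁₀(σ'_f/σ'_0) = 0.39×2.9/(1+0.74)×log₁₀(115.35/42.654)
    = 0.65 × 0.43206 = 0.2808 m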